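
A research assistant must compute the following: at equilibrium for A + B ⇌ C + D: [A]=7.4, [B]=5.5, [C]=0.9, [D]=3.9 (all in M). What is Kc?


Kc = [C][D]/([A][B])
= (0.9^1 × 3.9^1)/(7.4^1 × 5.5^1)
= 3.51/40.7
= 0.08624

0.08624


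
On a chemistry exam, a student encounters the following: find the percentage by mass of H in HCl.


M(HCl) = 1×1.008 + 1×35.45 = 36.458 g/mol
Mass of H = 1 × 1.008 = 1.008 g/mol
% H = 1.008/36.458 × 100 = 2.76%

2.76%


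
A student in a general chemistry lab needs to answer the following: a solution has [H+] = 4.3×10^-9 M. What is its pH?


pH = -log10([H+]) = -log10(4.3×10^-9)
= 9 - log10(4.3)
= 9 - 0.63
= 8.37

8.37


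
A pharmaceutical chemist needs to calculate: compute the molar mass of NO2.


M(NO2) = 1×14.01 + 2×16.0
= 14.01 + 32.0
= 46.01 g/mol

46.01 g/mol


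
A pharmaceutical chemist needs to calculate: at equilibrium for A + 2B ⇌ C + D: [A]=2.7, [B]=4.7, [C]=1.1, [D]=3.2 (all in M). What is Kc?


Kc = [C][D]/([A][B]^2)
= (1.1^1 × 3.2^1)/(2.7^1 × 4.7^2)
= 3.52/59.643
= 0.05902

0.05902


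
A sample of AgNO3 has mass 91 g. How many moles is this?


M(AgNO3) = 169.88 g/mol
n = mass/M = 91/169.88 = 0.5357 mol

0.5357 mol


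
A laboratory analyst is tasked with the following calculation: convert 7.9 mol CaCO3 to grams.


M(CaCO3) = 100.09 g/mol
mass = n × M = 7.9 × 100.09 = 790.71 g

790.71 g


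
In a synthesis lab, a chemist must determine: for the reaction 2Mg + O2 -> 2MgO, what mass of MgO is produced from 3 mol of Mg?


Mole ratio MgO:Mg = 2:2
n(MgO) = 3 × 2/2 = 3.000 mol
mass = 3.000 × 40.31 = 120.93 g

120.93 g


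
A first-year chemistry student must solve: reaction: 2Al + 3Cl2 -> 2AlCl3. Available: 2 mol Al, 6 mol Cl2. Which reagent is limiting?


Mole ratio available / coefficient:
  Al: 2/2 = 1.000
  Cl2: 6/3 = 2.000
Smaller ratio is limiting.

Al


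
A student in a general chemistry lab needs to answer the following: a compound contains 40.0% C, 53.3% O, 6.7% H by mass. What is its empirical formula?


Assume 100 g sample. Moles of each element:
  C: 40.0/12.01 = 3.331 mol
  O: 53.3/16.0 = 3.331 mol
  H: 6.7/1.008 = 6.647 mol
Divide by smallest (3.331):
  C: 3.331/3.331 = 1.0
  O: 3.331/3.331 = 1.0
  H: 6.647/3.331 = 2.0
Empirical formula: CH2O

CH2O


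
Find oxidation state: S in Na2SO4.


2(+1) + x + 4(-2) = 0, so x = +6
Oxidation number: +6

+6


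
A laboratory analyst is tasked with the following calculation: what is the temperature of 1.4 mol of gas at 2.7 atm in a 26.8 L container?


PV = nRT  (R = 0.08206 L·atm/(mol·K))
T = PV/(nR) = 2.7×26.8/(1.4×0.08206)
= 72.36/0.114884
= 629.85 K

629.85 K


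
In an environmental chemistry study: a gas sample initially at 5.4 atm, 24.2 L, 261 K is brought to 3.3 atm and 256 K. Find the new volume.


P1V1/T1 = P2V2/T2
V2 = P1V1T2/(T1P2)
= 5.4×24.2×256/(261×3.3)
= 38.841 L

38.841 L


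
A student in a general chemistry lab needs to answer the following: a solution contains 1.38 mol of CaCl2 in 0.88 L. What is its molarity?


M = n/V = 1.38/0.88 = 1.568 mol/L

1.568 M


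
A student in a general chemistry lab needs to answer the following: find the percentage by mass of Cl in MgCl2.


M(MgCl2) = 1×24.31 + 2×35.45 = 95.21 g/mol
Mass of Cl = 2 × 35.45 = 70.90 g/mol
% Cl = 70.90/95.21 × 100 = 74.47%

74.47%


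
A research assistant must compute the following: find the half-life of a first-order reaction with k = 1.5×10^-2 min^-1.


t½ = ln2/k = 0.693147/(1.5×10^-2 min^-1)
= 46.21 min

46.21 min


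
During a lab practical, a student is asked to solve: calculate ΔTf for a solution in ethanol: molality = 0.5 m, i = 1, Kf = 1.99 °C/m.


ΔTf = Kf × m × i
= 1.99 × 0.5 × 1
= 0.995 °C

0.995 °C


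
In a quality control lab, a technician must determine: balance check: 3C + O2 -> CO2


Equation: 3C + O2 -> CO2
Check atoms: C: 3≠1, O: 2=2
Not balanced

No, not balanced


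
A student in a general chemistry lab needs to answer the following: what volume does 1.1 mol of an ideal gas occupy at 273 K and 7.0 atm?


PV = nRT  (R = 0.08206 L·atm/(mol·K))
V = nRT/P = 1.1×0.08206×273/7.0
= 3.52 L

3.52 L


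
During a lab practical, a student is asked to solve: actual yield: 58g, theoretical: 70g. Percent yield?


% yield = actual/theoretical × 100
= 58/70 × 100
= 82.86%

82.86%


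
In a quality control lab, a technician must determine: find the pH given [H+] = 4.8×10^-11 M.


pH = -log10([H+]) = -log10(4.8×10^-11)
= 11 - log10(4.8)
= 11 - 0.68
= 10.32

10.32


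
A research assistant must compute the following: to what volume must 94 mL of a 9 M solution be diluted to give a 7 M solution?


C1V1 = C2V2
9 × 94 = 7 × V2
V2 = 846/7 = 120.86 mL

120.86 mL


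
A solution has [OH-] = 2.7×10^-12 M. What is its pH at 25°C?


pOH = -log10([OH-]) = -log10(2.7×10^-12)
= 12 - log10(2.7) = 11.57
pH = 14 - pOH = 14 - 11.57 = 2.43

2.43


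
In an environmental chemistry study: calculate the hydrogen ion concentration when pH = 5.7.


[H+] = 10^(-pH) = 10^(-5.7)
= 2.0×10^-6 M

2.0×10^-6 M


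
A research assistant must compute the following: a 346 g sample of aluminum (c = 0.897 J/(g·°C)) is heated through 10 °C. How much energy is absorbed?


q = mcΔT = 346 × 0.897 × 10
= 3103.62 J

3103.62 J


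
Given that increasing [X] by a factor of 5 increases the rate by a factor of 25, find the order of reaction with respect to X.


rate ∝ [X]^n
5^n = 25 → n = 2
Order in X: 2

2


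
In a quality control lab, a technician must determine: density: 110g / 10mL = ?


ρ = mass/volume
= 110/10
= 11.0 g/mL

11.0 g/mL


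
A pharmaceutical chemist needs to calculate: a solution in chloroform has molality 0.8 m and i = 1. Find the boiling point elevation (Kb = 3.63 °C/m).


ΔTb = Kb × m × i
= 3.63 × 0.8 × 1
= 2.904 °C

2.904 °C


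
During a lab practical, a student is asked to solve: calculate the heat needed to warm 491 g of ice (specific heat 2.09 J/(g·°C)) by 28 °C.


q = mcΔT = 491 × 2.09 × 28
= 28733.32 J

28733.32 J


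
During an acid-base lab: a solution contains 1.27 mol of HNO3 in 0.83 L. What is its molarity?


M = n/V = 1.27/0.83 = 1.530 mol/L

1.530 M


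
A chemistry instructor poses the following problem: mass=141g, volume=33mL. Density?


ρ = mass/volume
= 141/33
= 4.273 g/mL

4.273 g/mL


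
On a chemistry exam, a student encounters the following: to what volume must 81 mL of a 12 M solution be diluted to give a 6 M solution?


C1V1 = C2V2
12 × 81 = 6 × V2
V2 = 972/6 = 162.0 mL

162.0 mL


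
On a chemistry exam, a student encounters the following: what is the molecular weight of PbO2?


M(PbO2) = 1×207.2 + 2×16.0
= 207.2 + 32.0
= 239.2 g/mol

239.2 g/mol


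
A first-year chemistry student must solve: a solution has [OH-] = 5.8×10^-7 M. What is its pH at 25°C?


pOH = -log10([OH-]) = -log10(5.8×10^-7)
= 7 - log10(5.8) = 6.24
pH = 14 - pOH = 14 - 6.24 = 7.76

7.76


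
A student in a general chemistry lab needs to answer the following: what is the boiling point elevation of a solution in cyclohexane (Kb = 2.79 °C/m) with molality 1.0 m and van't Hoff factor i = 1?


ΔTb = Kb × m × i
= 2.79 × 1.0 × 1
= 2.79 °C

2.79 °C


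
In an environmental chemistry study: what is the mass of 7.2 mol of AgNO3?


M(AgNO3) = 169.88 g/mol
mass = n × M = 7.2 × 169.88 = 1223.14 g

1223.14 g


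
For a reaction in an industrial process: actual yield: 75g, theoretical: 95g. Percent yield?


% yield = actual/theoretical × 100
= 75/95 × 100
= 78.95%

78.95%


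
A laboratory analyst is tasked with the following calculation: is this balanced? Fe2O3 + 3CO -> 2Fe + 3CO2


Equation: Fe2O3 + 3CO -> 2Fe + 3CO2
Check atoms: C: 3=3, Fe: 2=2, O: 6=6
Balanced

Yes, balanced


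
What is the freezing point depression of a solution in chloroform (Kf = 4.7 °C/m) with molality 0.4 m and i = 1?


ΔTf = Kf × m × i
= 4.7 × 0.4 × 1
= 1.88 °C

1.88 °C


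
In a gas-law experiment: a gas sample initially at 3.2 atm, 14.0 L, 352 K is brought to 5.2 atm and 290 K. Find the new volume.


P1V1/T1 = P2V2/T2
V2 = P1V1T2/(T1P2)
= 3.2×14.0×290/(352×5.2)
= 7.098 L

7.098 L


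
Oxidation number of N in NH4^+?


x + 4(+1) = +1, so x = -3
Oxidation number: -3

-3


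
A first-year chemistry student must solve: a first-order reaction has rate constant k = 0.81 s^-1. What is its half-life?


t½ = ln2/k = 0.693147/(0.81 s^-1)
= 0.8557 s

0.8557 s


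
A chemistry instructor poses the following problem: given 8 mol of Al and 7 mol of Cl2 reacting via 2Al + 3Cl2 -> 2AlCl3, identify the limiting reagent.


Mole ratio available / coefficient:
  Al: 8/2 = 4.000
  Cl2: 7/3 = 2.333
Smaller ratio is limiting.

Cl2


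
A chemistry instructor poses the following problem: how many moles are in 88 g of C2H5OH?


M(C2H5OH) = 46.07 g/mol
n = mass/M = 88/46.07 = 1.9101 mol

1.9101 mol


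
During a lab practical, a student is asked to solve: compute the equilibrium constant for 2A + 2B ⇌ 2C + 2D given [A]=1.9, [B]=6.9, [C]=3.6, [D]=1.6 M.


Kc = [C]^2[D]^2/([A]^2[B]^2)
= (3.6^2 × 1.6^2)/(1.9^2 × 6.9^2)
= 33.1776/171.8721
= 0.1930

0.1930


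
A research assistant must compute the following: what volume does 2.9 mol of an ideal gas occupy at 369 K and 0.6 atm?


PV = nRT  (R = 0.08206 L·atm/(mol·K))
V = nRT/P = 2.9×0.08206×369/0.6
= 146.354 L

146.354 L


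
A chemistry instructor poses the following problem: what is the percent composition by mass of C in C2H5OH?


M(C2H5OH) = 2×12.01 + 6×1.008 + 1×16.0 = 46.068 g/mol
Mass of C = 2 × 12.01 = 24.02 g/mol
% C = 24.02/46.068 × 100 = 52.14%

52.14%


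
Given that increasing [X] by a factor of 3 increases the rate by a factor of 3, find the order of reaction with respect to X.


rate ∝ [X]^n
3^n = 3 → n = 1
Order in X: 1

1


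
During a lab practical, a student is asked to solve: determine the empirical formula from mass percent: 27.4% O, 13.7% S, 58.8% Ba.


Assume 100 g sample. Moles of each element:
  O: 27.4/16.0 = 1.712 mol
  S: 13.7/32.07 = 0.427 mol
  Ba: 58.8/137.33 = 0.428 mol
Divide by smallest (0.427):
  O: 1.712/0.427 = 4.01
  S: 0.427/0.427 = 1.0
  Ba: 0.428/0.427 = 1.0
Empirical formula: BaSO4

BaSO4


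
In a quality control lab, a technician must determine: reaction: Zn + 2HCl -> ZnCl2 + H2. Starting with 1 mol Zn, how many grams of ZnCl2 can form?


Mole ratio ZnCl2:Zn = 1:1
n(ZnCl2) = 1 × 1/1 = 1.000 mol
mass = 1.000 × 136.28 = 136.28 g

136.28 g


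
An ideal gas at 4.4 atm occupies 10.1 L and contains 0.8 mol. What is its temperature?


PV = nRT  (R = 0.08206 L·atm/(mol·K))
T = PV/(nR) = 4.4×10.1/(0.8×0.08206)
= 44.44/0.065648
= 676.94 K

676.94 K


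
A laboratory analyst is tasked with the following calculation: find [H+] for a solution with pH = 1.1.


[H+] = 10^(-pH) = 10^(-1.1)
= 7.94×10^-2 M

7.94×10^-2 M


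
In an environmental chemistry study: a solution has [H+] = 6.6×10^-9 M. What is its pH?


pH = -log10([H+]) = -log10(6.6×10^-9)
= 9 - log10(6.6)
= 9 - 0.82
= 8.18

8.18


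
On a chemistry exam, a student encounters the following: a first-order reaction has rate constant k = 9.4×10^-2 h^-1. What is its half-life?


t½ = ln2/k = 0.693147/(9.4×10^-2 h^-1)
= 7.374 h

7.374 h


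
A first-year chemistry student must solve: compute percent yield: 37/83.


% yield = actual/theoretical × 100
= 37/83 × 100
= 44.58%

44.58%


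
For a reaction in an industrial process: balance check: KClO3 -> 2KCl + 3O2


Equation: KClO3 -> 2KCl + 3O2
Check atoms: Cl: 1≠2, K: 1≠2, O: 3≠6
Not balanced

No, not balanced


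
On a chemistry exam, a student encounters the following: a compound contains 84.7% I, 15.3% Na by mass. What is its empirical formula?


Assume 100 g sample. Moles of each element:
  I: 84.7/126.9 = 0.667 mol
  Na: 15.3/22.99 = 0.666 mol
Divide by smallest (0.666):
  I: 0.667/0.666 = 1.0
  Na: 0.666/0.666 = 1.0
Empirical formula: NaI

NaI


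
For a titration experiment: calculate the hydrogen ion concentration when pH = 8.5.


[H+] = 10^(-pH) = 10^(-8.5)
= 3.16×10^-9 M

3.16×10^-9 M


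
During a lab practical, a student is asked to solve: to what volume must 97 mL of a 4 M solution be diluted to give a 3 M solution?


C1V1 = C2V2
4 × 97 = 3 × V2
V2 = 388/3 = 129.33 mL

129.33 mL


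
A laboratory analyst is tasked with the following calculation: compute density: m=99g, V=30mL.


ρ = mass/volume
= 99/30
= 3.3 g/mL

3.3 g/mL


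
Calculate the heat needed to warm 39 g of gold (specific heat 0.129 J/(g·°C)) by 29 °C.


q = mcΔT = 39 × 0.129 × 29
= 145.90 J

145.90 J


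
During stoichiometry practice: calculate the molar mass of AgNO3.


M(AgNO3) = 1×107.87 + 1×14.01 + 3×16.0
= 107.87 + 14.01 + 48.0
= 169.88 g/mol

169.88 g/mol


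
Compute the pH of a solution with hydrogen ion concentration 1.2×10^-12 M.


pH = -log10([H+]) = -log10(1.2×10^-12)
= 12 - log10(1.2)
= 12 - 0.08
= 11.92

11.92


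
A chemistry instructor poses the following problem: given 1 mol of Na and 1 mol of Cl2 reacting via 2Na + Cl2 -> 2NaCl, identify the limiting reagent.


Mole ratio available / coefficient:
  Na: 1/2 = 0.500
  Cl2: 1/1 = 1.000
Smaller ratio is limiting.

Na


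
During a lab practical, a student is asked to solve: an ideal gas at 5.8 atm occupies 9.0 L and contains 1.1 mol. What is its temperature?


PV = nRT  (R = 0.08206 L·atm/(mol·K))
T = PV/(nR) = 5.8×9.0/(1.1×0.08206)
= 52.20/0.090266
= 578.29 K

578.29 K


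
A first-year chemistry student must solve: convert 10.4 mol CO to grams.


M(CO) = 28.01 g/mol
mass = n × M = 10.4 × 28.01 = 291.30 g

291.30 g


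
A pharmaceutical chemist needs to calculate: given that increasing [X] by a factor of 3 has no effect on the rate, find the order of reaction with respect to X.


rate ∝ [X]^n
rate ∝ [X]^0
Order in X: 0

0


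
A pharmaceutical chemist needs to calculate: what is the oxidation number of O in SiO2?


O is usually -2
Oxidation number: -2

-2


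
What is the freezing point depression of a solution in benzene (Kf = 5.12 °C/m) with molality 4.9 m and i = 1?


ΔTf = Kf × m × i
= 5.12 × 4.9 × 1
= 25.088 °C

25.088 °C


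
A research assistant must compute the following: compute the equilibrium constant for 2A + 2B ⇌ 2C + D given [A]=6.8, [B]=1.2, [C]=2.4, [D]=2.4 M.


Kc = [C]^2[D]/([A]^2[B]^2)
= (2.4^2 × 2.4^1)/(6.8^2 × 1.2^2)
= 13.824/66.5856
= 0.2076

0.2076


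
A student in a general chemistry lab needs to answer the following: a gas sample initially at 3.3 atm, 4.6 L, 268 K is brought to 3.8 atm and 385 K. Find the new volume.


P1V1/T1 = P2V2/T2
V2 = P1V1T2/(T1P2)
= 3.3×4.6×385/(268×3.8)
= 5.739 L

5.739 L


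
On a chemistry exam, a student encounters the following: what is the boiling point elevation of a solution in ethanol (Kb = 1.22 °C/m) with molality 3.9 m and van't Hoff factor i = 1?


ΔTb = Kb × m × i
= 1.22 × 3.9 × 1
= 4.758 °C

4.758 °C


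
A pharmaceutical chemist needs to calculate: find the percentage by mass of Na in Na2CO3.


M(Na2CO3) = 2×22.99 + 1×12.01 + 3×16.0 = 105.99 g/mol
Mass of Na = 2 × 22.99 = 45.98 g/mol
% Na = 45.98/105.99 × 100 = 43.38%

43.38%


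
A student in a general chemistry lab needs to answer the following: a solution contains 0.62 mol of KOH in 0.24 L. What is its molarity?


M = n/V = 0.62/0.24 = 2.583 mol/L

2.583 M


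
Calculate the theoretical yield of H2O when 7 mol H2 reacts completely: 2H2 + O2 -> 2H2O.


Mole ratio H2O:H2 = 2:2
n(H2O) = 7 × 2/2 = 7.000 mol
mass = 7.000 × 18.02 = 126.14 g

126.14 g


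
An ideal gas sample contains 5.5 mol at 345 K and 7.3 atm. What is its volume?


PV = nRT  (R = 0.08206 L·atm/(mol·K))
V = nRT/P = 5.5×0.08206×345/7.3
= 21.33 L

21.33 L


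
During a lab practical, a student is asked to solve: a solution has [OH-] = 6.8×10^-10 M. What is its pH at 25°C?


pOH = -log10([OH-]) = -log10(6.8×10^-10)
= 10 - log10(6.8) = 9.17
pH = 14 - pOH = 14 - 9.17 = 4.83

4.83


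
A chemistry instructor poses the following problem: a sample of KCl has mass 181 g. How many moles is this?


M(KCl) = 74.55 g/mol
n = mass/M = 181/74.55 = 2.4279 mol

2.4279 mol


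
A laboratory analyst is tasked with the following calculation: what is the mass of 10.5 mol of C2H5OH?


M(C2H5OH) = 46.07 g/mol
mass = n × M = 10.5 × 46.07 = 483.74 g

483.74 g


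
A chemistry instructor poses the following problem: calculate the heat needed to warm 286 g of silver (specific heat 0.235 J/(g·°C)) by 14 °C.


q = mcΔT = 286 × 0.235 × 14
= 940.94 J

940.94 J


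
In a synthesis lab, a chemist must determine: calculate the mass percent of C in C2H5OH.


M(C2H5OH) = 2×12.01 + 6×1.008 + 1×16.0 = 46.068 g/mol
Mass of C = 2 × 12.01 = 24.02 g/mol
% C = 24.02/46.068 × 100 = 52.14%

52.14%


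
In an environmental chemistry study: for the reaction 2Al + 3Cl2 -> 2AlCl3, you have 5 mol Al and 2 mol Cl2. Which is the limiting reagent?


Mole ratio available / coefficient:
  Al: 5/2 = 2.500
  Cl2: 2/3 = 0.667
Smaller ratio is limiting.

Cl2


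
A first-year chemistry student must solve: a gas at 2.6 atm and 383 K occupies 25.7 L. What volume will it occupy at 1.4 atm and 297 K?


P1V1/T1 = P2V2/T2
V2 = P1V1T2/(T1P2)
= 2.6×25.7×297/(383×1.4)
= 37.011 L

37.011 L


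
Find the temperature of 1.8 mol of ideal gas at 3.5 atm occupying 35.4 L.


PV = nRT  (R = 0.08206 L·atm/(mol·K))
T = PV/(nR) = 3.5×35.4/(1.8×0.08206)
= 123.90/0.147708
= 838.82 K

838.82 K


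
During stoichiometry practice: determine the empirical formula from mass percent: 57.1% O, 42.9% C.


Assume 100 g sample. Moles of each element:
  O: 57.1/16.0 = 3.569 mol
  C: 42.9/12.01 = 3.572 mol
Divide by smallest (3.569):
  O: 3.569/3.569 = 1.0
  C: 3.572/3.569 = 1.0
Empirical formula: CO

CO


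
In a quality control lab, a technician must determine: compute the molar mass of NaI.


M(NaI) = 1×22.99 + 1×126.9
= 22.99 + 126.9
= 149.89 g/mol

149.89 g/mol


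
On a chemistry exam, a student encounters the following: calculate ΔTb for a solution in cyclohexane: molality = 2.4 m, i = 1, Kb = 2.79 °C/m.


ΔTb = Kb × m × i
= 2.79 × 2.4 × 1
= 6.696 °C

6.696 °C


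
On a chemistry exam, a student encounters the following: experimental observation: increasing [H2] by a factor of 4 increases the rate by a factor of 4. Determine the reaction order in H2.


rate ∝ [H2]^n
4^n = 4 → n = 1
Order in H2: 1

1


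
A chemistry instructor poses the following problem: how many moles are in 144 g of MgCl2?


M(MgCl2) = 95.21 g/mol
n = mass/M = 144/95.21 = 1.5124 mol

1.5124 mol


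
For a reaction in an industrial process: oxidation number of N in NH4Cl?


x + 4(+1) + (-1) = 0, so x = -3
Oxidation number: -3

-3


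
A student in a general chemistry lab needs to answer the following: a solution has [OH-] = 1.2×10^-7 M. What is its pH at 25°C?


pOH = -log10([OH-]) = -log10(1.2×10^-7)
= 7 - log10(1.2) = 6.92
pH = 14 - pOH = 14 - 6.92 = 7.08

7.08


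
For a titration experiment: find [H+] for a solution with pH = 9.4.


[H+] = 10^(-pH) = 10^(-9.4)
= 3.98×10^-10 M

3.98×10^-10 M


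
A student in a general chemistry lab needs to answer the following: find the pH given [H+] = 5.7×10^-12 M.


pH = -log10([H+]) = -log10(5.7×10^-12)
= 12 - log10(5.7)
= 12 - 0.76
= 11.24

11.24


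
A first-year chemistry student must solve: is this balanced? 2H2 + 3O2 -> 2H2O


Equation: 2H2 + 3O2 -> 2H2O
Check atoms: H: 4=4, O: 6≠2
Not balanced

No, not balanced


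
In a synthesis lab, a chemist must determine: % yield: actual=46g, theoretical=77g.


% yield = actual/theoretical × 100
= 46/77 × 100
= 59.74%

59.74%


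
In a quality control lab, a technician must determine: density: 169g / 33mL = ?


ρ = mass/volume
= 169/33
= 5.121 g/mL

5.121 g/mL


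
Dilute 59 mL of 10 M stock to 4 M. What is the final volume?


C1V1 = C2V2
10 × 59 = 4 × V2
V2 = 590/4 = 147.5 mL

147.5 mL


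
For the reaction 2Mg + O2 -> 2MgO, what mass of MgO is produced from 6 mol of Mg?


Mole ratio MgO:Mg = 2:2
n(MgO) = 6 × 2/2 = 6.000 mol
mass = 6.000 × 40.31 = 241.86 g

241.86 g


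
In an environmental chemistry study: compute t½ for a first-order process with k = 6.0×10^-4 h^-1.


t½ = ln2/k = 0.693147/(6.0×10^-4 h^-1)
= 1155 h

1155 h


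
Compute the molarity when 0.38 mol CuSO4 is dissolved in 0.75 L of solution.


M = n/V = 0.38/0.75 = 0.507 mol/L

0.507 M


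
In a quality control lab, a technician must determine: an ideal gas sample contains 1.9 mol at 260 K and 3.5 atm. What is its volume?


PV = nRT  (R = 0.08206 L·atm/(mol·K))
V = nRT/P = 1.9×0.08206×260/3.5
= 11.582 L

11.582 L


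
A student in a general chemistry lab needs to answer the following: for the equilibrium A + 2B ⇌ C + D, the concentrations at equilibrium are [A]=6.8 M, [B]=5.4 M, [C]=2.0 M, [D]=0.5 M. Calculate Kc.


Kc = [C][D]/([A][B]^2)
= (2.0^1 × 0.5^1)/(6.8^1 × 5.4^2)
= 1/198.288
= 0.005043

0.005043


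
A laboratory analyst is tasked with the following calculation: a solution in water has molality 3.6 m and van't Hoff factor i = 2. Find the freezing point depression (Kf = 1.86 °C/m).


ΔTf = Kf × m × i
= 1.86 × 3.6 × 2
= 13.392 °C

13.392 °C


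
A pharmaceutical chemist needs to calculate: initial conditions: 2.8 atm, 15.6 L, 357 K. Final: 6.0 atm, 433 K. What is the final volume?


P1V1/T1 = P2V2/T2
V2 = P1V1T2/(T1P2)
= 2.8×15.6×433/(357×6.0)
= 8.83 L

8.83 L


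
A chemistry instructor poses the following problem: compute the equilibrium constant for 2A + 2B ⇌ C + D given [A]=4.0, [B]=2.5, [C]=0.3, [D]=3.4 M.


Kc = [C][D]/([A]^2[B]^2)
= (0.3^1 × 3.4^1)/(4.0^2 × 2.5^2)
= 1.02/100
= 0.01020

0.01020


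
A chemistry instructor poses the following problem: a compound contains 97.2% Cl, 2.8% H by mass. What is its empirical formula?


Assume 100 g sample. Moles of each element:
  Cl: 97.2/35.45 = 2.742 mol
  H: 2.8/1.008 = 2.778 mol
Divide by smallest (2.742):
  Cl: 2.742/2.742 = 1.0
  H: 2.778/2.742 = 1.01
Empirical formula: HCl

HCl


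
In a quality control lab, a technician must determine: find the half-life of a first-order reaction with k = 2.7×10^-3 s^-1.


t½ = ln2/k = 0.693147/(2.7×10^-3 s^-1)
= 256.7 s

256.7 s


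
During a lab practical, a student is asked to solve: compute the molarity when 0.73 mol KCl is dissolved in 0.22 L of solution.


M = n/V = 0.73/0.22 = 3.318 mol/L

3.318 M


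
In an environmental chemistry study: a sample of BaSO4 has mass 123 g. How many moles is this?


M(BaSO4) = 233.4 g/mol
n = mass/M = 123/233.4 = 0.527 mol

0.527 mol


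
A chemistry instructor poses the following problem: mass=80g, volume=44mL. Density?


ρ = mass/volume
= 80/44
= 1.818 g/mL

1.818 g/mL


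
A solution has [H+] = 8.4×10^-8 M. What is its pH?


pH = -log10([H+]) = -log10(8.4×10^-8)
= 8 - log10(8.4)
= 8 - 0.92
= 7.08

7.08


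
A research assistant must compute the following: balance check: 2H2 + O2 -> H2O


Equation: 2H2 + O2 -> H2O
Check atoms: H: 4≠2, O: 2≠1
Not balanced

No, not balanced


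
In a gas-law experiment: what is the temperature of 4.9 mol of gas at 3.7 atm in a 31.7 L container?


PV = nRT  (R = 0.08206 L·atm/(mol·K))
T = PV/(nR) = 3.7×31.7/(4.9×0.08206)
= 117.29/0.402094
= 291.70 K

291.70 K


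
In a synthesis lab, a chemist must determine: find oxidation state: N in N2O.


2x + (-2) = 0, so x = +1
Oxidation number: +1

+1


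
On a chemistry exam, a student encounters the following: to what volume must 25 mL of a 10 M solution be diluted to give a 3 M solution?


C1V1 = C2V2
10 × 25 = 3 × V2
V2 = 250/3 = 83.33 mL

83.33 mL


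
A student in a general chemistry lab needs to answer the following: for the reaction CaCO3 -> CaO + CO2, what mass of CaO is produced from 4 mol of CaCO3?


Mole ratio CaO:CaCO3 = 1:1
n(CaO) = 4 × 1/1 = 4.000 mol
mass = 4.000 × 56.08 = 224.32 g

224.32 g


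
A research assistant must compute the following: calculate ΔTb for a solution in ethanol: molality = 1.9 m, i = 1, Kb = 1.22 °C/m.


ΔTb = Kb × m × i
= 1.22 × 1.9 × 1
= 2.318 °C

2.318 °C


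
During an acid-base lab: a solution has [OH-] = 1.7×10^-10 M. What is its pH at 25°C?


pOH = -log10([OH-]) = -log10(1.7×10^-10)
= 10 - log10(1.7) = 9.77
pH = 14 - pOH = 14 - 9.77 = 4.23

4.23


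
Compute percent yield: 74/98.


% yield = actual/theoretical × 100
= 74/98 × 100
= 75.51%

75.51%


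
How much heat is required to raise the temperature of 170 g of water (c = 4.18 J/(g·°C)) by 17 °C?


q = mcΔT = 170 × 4.18 × 17
= 12080.20 J

12080.20 J


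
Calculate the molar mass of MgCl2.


M(MgCl2) = 1×24.31 + 2×35.45
= 24.31 + 70.9
= 95.21 g/mol

95.21 g/mol


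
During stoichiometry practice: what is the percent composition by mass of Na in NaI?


M(NaI) = 1×22.99 + 1×126.9 = 149.89 g/mol
Mass of Na = 1 × 22.99 = 22.99 g/mol
% Na = 22.99/149.89 × 100 = 15.34%

15.34%


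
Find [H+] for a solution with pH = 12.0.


[H+] = 10^(-pH) = 10^(-12.0)
= 1.0×10^-12 M

1.0×10^-12 M


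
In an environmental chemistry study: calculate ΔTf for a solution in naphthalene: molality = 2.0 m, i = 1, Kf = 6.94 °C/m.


ΔTf = Kf × m × i
= 6.94 × 2.0 × 1
= 13.88 °C

13.88 °C


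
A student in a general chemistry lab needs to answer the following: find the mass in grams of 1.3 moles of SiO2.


M(SiO2) = 60.09 g/mol
mass = n × M = 1.3 × 60.09 = 78.12 g

78.12 g


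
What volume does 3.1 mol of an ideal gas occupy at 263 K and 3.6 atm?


PV = nRT  (R = 0.08206 L·atm/(mol·K))
V = nRT/P = 3.1×0.08206×263/3.6
= 18.584 L

18.584 L


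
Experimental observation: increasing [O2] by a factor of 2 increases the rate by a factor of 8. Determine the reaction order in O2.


rate ∝ [O2]^n
2^n = 8 → n = 3
Order in O2: 3

3


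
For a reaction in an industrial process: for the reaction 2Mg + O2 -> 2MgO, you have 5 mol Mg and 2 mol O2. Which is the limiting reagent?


Mole ratio available / coefficient:
  Mg: 5/2 = 2.500
  O2: 2/1 = 2.000
Smaller ratio is limiting.

O2


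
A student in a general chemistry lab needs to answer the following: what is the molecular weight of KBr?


M(KBr) = 1×39.1 + 1×79.9
= 39.1 + 79.9
= 119.0 g/mol

119.0 g/mol


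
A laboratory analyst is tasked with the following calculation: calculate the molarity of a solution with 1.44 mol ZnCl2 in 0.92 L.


M = n/V = 1.44/0.92 = 1.565 mol/L

1.565 M


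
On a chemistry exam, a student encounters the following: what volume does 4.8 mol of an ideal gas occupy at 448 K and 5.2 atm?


PV = nRT  (R = 0.08206 L·atm/(mol·K))
V = nRT/P = 4.8×0.08206×448/5.2
= 33.935 L

33.935 L


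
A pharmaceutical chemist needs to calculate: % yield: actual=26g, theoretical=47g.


% yield = actual/theoretical × 100
= 26/47 × 100
= 55.32%

55.32%


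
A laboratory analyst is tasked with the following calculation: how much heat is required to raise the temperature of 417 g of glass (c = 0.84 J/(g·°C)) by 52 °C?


q = mcΔT = 417 × 0.84 × 52
= 18214.56 J

18214.56 J


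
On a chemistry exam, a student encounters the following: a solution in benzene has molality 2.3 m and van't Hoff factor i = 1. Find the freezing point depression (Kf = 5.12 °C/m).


ΔTf = Kf × m × i
= 5.12 × 2.3 × 1
= 11.776 °C

11.776 °C


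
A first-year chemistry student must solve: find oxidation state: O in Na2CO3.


O is usually -2
Oxidation number: -2

-2


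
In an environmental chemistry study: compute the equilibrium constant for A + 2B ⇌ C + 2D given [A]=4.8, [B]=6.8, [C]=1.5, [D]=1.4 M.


Kc = [C][D]^2/([A][B]^2)
= (1.5^1 × 1.4^2)/(4.8^1 × 6.8^2)
= 2.94/221.952
= 0.01325

0.01325


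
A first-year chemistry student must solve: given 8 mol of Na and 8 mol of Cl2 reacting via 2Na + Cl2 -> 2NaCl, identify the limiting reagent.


Mole ratio available / coefficient:
  Na: 8/2 = 4.000
  Cl2: 8/1 = 8.000
Smaller ratio is limiting.

Na


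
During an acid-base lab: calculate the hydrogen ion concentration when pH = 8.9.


[H+] = 10^(-pH) = 10^(-8.9)
= 1.26×10^-9 M

1.26×10^-9 M


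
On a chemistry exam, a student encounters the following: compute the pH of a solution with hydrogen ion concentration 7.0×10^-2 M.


pH = -log10([H+]) = -log10(7.0×10^-2)
= 2 - log10(7.0)
= 2 - 0.85
= 1.15

1.15


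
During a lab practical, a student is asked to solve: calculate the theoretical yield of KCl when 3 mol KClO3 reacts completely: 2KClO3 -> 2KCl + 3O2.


Mole ratio KCl:KClO3 = 2:2
n(KCl) = 3 × 2/2 = 3.000 mol
mass = 3.000 × 74.55 = 223.65 g

223.65 g


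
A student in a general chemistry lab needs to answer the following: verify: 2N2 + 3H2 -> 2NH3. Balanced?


Equation: 2N2 + 3H2 -> 2NH3
Check atoms: H: 6=6, N: 4≠2
Not balanced

No, not balanced


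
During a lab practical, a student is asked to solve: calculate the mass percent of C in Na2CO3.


M(Na2CO3) = 2×22.99 + 1×12.01 + 3×16.0 = 105.99 g/mol
Mass of C = 1 × 12.01 = 12.01 g/mol
% C = 12.01/105.99 × 100 = 11.33%

11.33%


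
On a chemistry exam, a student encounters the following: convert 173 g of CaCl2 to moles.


M(CaCl2) = 110.98 g/mol
n = mass/M = 173/110.98 = 1.5588 mol

1.5588 mol


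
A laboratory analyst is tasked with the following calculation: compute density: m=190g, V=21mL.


ρ = mass/volume
= 190/21
= 9.048 g/mL

9.048 g/mL


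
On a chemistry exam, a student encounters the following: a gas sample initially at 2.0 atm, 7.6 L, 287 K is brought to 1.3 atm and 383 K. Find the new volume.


P1V1/T1 = P2V2/T2
V2 = P1V1T2/(T1P2)
= 2.0×7.6×383/(287×1.3)
= 15.603 L

15.603 L


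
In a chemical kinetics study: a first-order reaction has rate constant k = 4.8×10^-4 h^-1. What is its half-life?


t½ = ln2/k = 0.693147/(4.8×10^-4 h^-1)
= 1444 h

1444 h


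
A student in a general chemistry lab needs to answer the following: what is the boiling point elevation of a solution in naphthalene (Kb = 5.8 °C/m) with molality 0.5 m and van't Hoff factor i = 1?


ΔTb = Kb × m × i
= 5.8 × 0.5 × 1
= 2.9 °C

2.9 °C


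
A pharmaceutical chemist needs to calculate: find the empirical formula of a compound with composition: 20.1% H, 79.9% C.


Assume 100 g sample. Moles of each element:
  H: 20.1/1.008 = 19.94 mol
  C: 79.9/12.01 = 6.653 mol
Divide by smallest (6.653):
  H: 19.94/6.653 = 3.0
  C: 6.653/6.653 = 1.0
Empirical formula: CH3

CH3


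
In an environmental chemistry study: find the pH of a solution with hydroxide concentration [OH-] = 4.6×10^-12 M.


pOH = -log10([OH-]) = -log10(4.6×10^-12)
= 12 - log10(4.6) = 11.34
pH = 14 - pOH = 14 - 11.34 = 2.66

2.66


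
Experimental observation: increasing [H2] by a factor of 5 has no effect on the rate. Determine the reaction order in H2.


rate ∝ [H2]^n
rate ∝ [H2]^0
Order in H2: 0

0


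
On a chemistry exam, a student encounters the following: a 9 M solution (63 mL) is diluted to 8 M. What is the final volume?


C1V1 = C2V2
9 × 63 = 8 × V2
V2 = 567/8 = 70.88 mL

70.88 mL


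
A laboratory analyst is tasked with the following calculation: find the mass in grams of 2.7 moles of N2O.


M(N2O) = 44.02 g/mol
mass = n × M = 2.7 × 44.02 = 118.85 g

118.85 g


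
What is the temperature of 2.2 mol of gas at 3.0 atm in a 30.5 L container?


PV = nRT  (R = 0.08206 L·atm/(mol·K))
T = PV/(nR) = 3.0×30.5/(2.2×0.08206)
= 91.50/0.180532
= 506.84 K

506.84 K


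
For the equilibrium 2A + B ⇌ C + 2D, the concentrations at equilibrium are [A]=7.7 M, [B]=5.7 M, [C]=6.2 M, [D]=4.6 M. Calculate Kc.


Kc = [C][D]^2/([A]^2[B])
= (6.2^1 × 4.6^2)/(7.7^2 × 5.7^1)
= 131.192/337.953
= 0.3882

0.3882


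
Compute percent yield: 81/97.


% yield = actual/theoretical × 100
= 81/97 × 100
= 83.51%

83.51%


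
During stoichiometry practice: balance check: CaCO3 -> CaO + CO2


Equation: CaCO3 -> CaO + CO2
Check atoms: C: 1=1, Ca: 1=1, O: 3=3
Balanced

Yes, balanced


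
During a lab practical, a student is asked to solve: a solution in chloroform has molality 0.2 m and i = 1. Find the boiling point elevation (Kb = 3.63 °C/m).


ΔTb = Kb × m × i
= 3.63 × 0.2 × 1
= 0.726 °C

0.726 °C


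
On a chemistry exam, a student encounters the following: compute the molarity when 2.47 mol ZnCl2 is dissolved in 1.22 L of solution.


M = n/V = 2.47/1.22 = 2.025 mol/L

2.025 M


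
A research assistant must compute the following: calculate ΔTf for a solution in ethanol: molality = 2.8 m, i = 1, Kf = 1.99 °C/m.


ΔTf = Kf × m × i
= 1.99 × 2.8 × 1
= 5.572 °C

5.572 °C


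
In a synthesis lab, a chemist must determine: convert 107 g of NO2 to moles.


M(NO2) = 46.01 g/mol
n = mass/M = 107/46.01 = 2.3256 mol

2.3256 mol


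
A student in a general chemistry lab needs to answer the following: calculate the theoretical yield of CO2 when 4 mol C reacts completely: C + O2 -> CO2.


Mole ratio CO2:C = 1:1
n(CO2) = 4 × 1/1 = 4.000 mol
mass = 4.000 × 44.01 = 176.04 g

176.04 g


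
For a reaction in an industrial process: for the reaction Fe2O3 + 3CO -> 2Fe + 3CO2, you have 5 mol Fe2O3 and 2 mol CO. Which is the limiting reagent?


Mole ratio available / coefficient:
  Fe2O3: 5/1 = 5.000
  CO: 2/3 = 0.667
Smaller ratio is limiting.

CO


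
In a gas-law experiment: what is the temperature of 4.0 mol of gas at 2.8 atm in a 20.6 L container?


PV = nRT  (R = 0.08206 L·atm/(mol·K))
T = PV/(nR) = 2.8×20.6/(4.0×0.08206)
= 57.68/0.328240
= 175.73 K

175.73 K


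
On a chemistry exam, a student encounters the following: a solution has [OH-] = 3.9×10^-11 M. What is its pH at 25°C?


pOH = -log10([OH-]) = -log10(3.9×10^-11)
= 11 - log10(3.9) = 10.41
pH = 14 - pOH = 14 - 10.41 = 3.59

3.59


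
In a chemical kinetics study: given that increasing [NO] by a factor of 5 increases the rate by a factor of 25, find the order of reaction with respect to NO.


rate ∝ [NO]^n
5^n = 25 → n = 2
Order in NO: 2

2


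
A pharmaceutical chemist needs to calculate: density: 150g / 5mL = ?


ρ = mass/volume
= 150/5
= 30.0 g/mL

30.0 g/mL


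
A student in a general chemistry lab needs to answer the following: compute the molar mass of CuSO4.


M(CuSO4) = 1×63.55 + 1×32.07 + 4×16.0
= 63.55 + 32.07 + 64.0
= 159.62 g/mol

159.62 g/mol


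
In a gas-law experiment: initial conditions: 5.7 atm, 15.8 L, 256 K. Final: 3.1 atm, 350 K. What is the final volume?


P1V1/T1 = P2V2/T2
V2 = P1V1T2/(T1P2)
= 5.7×15.8×350/(256×3.1)
= 39.719 L

39.719 L


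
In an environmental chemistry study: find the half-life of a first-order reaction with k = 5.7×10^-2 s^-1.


t½ = ln2/k = 0.693147/(5.7×10^-2 s^-1)
= 12.16 s

12.16 s


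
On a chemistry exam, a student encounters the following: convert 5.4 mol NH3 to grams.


M(NH3) = 17.03 g/mol
mass = n × M = 5.4 × 17.03 = 91.96 g

91.96 g


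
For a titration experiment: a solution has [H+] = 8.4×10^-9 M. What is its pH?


pH = -log10([H+]) = -log10(8.4×10^-9)
= 9 - log10(8.4)
= 9 - 0.92
= 8.08

8.08


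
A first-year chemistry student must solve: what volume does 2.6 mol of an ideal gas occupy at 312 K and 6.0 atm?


PV = nRT  (R = 0.08206 L·atm/(mol·K))
V = nRT/P = 2.6×0.08206×312/6.0
= 11.095 L

11.095 L


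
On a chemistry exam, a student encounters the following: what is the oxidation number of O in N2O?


O is usually -2
Oxidation number: -2

-2


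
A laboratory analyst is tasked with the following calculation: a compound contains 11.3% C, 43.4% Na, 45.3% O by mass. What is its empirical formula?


Assume 100 g sample. Moles of each element:
  C: 11.3/12.01 = 0.941 mol
  Na: 43.4/22.99 = 1.888 mol
  O: 45.3/16.0 = 2.831 mol
Divide by smallest (0.941):
  C: 0.941/0.941 = 1.0
  Na: 1.888/0.941 = 2.01
  O: 2.831/0.941 = 3.01
Empirical formula: Na2CO3

Na2CO3


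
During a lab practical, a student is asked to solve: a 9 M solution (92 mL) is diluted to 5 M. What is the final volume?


C1V1 = C2V2
9 × 92 = 5 × V2
V2 = 828/5 = 165.6 mL

165.6 mL


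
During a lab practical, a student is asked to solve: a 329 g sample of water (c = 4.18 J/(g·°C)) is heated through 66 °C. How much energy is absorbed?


q = mcΔT = 329 × 4.18 × 66
= 90764.52 J

90764.52 J


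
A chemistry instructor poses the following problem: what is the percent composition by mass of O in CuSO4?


M(CuSO4) = 1×63.55 + 1×32.07 + 4×16.0 = 159.62 g/mol
Mass of O = 4 × 16.0 = 64.00 g/mol
% O = 64.00/159.62 × 100 = 40.10%

40.10%


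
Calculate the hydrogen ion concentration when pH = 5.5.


[H+] = 10^(-pH) = 10^(-5.5)
= 3.16×10^-6 M

3.16×10^-6 M


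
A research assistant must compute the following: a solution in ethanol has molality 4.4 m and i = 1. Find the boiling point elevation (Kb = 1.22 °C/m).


ΔTb = Kb × m × i
= 1.22 × 4.4 × 1
= 5.368 °C

5.368 °C


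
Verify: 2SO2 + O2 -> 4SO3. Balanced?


Equation: 2SO2 + O2 -> 4SO3
Check atoms: O: 6≠12, S: 2≠4
Not balanced

No, not balanced


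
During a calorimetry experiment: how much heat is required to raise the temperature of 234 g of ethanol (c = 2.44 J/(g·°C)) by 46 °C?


q = mcΔT = 234 × 2.44 × 46
= 26264.16 J

26264.16 J


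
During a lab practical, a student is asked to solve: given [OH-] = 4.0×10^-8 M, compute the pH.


pOH = -log10([OH-]) = -log10(4.0×10^-8)
= 8 - log10(4.0) = 7.4
pH = 14 - pOH = 14 - 7.4 = 6.6

6.6


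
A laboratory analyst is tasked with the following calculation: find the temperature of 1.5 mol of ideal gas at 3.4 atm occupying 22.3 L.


PV = nRT  (R = 0.08206 L·atm/(mol·K))
T = PV/(nR) = 3.4×22.3/(1.5×0.08206)
= 75.82/0.123090
= 615.97 K

615.97 K


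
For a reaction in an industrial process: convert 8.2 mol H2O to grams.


M(H2O) = 18.02 g/mol
mass = n × M = 8.2 × 18.02 = 147.76 g

147.76 g


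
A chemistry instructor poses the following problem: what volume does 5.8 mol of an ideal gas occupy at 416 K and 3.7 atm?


PV = nRT  (R = 0.08206 L·atm/(mol·K))
V = nRT/P = 5.8×0.08206×416/3.7
= 53.512 L

53.512 L


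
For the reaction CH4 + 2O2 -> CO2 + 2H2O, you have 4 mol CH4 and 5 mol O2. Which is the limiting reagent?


Mole ratio available / coefficient:
  CH4: 4/1 = 4.000
  O2: 5/2 = 2.500
Smaller ratio is limiting.

O2


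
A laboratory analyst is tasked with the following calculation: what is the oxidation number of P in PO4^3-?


x + 4(-2) = -3, so x = +5
Oxidation number: +5

+5


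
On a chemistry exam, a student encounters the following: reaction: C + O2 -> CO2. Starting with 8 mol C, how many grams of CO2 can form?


Mole ratio CO2:C = 1:1
n(CO2) = 8 × 1/1 = 8.000 mol
mass = 8.000 × 44.01 = 352.08 g

352.08 g


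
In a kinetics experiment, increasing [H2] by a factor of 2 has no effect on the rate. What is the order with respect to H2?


rate ∝ [H2]^n
rate ∝ [H2]^0
Order in H2: 0

0


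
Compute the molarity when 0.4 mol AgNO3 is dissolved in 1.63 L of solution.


M = n/V = 0.4/1.63 = 0.245 mol/L

0.245 M


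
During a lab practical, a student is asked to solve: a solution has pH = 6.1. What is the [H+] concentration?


[H+] = 10^(-pH) = 10^(-6.1)
= 7.94×10^-7 M

7.94×10^-7 M
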